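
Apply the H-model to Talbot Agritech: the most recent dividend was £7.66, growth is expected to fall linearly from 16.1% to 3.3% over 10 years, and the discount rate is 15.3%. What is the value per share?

H-model: P₀ = D₀[(1+g_L) + H(g_S−g_L)]/(r−g_L), with H = 10/2 = 5.
P₀ = 7.66 × [(1+0.033) + 5×(0.161−0.033)] / (0.153−0.033)
   = 7.66 × 1.6730 / 0.12 = 106.7932

£106.79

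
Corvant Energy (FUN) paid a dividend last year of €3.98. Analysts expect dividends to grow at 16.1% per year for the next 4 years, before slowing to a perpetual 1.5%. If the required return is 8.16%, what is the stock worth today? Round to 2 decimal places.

Two-stage DDM. Project D₁…D_4 at 0.161, terminal growth 0.015, discount at r = 0.0816.
D_1 = 4.6208
D_2 = 5.3647
D_3 = 6.2284
D_4 = 7.2312
Terminal value at t=4: TV = D_5/(r−g) = 7.3397/(0.0816−0.015) = 110.2056
P₀ = 4.6208/(1+0.0816)^1 + 5.3647/(1+0.0816)^2 + 6.2284/(1+0.0816)^3 + 7.2312/(1+0.0816)^4 + 110.2056/(1+0.0816)^4 = 99.5903

€99.59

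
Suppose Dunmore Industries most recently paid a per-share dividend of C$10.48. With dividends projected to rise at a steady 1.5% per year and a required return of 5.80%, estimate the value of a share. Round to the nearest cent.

Gordon growth model: P₀ = D₁/(r − g). D₁ = 10.48 × (1 + 0.015) = 10.6372.
P₀ = 10.6372 / (0.058 − 0.015) = 10.6372 / 0.043 = 247.3767

C$247.38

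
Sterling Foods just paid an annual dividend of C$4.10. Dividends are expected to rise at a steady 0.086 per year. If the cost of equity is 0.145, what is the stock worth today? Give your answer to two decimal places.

Gordon growth model: P₀ = D₁/(r − g). D₁ = 4.10 × (1 + 0.086) = 4.4526.
P₀ = 4.4526 / (0.145 − 0.086) = 4.4526 / 0.059 = 75.4678

C$75.47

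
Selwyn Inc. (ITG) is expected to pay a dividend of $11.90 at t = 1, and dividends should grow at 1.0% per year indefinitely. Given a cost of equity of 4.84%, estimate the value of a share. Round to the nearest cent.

Gordon growth model: P₀ = D₁/(r − g), with D₁ = 11.90 given directly.
P₀ = 11.9000 / (0.0484 − 0.01) = 11.9000 / 0.0384 = 309.8958

$309.90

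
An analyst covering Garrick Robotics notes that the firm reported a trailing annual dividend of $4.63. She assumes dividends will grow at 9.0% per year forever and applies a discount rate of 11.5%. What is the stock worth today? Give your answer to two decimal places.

Gordon growth model: P₀ = D₁/(r − g). D₁ = 4.63 × (1 + 0.09) = 5.0467.
P₀ = 5.0467 / (0.115 − 0.09) = 5.0467 / 0.025 = 201.8680

$201.87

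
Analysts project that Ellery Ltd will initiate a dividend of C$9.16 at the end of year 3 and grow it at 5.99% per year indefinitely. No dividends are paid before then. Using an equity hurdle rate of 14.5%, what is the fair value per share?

C$82.10

Deferred-dividend DDM. At t=2 the remaining stream is a growing perpetuity with first payment D_3 = 9.16.
V_2 = D_3/(r−g) = 9.16/(0.145−0.0599) = 107.6381
P₀ = V_2/(1+r)^2 = 107.6381/(1+0.145)^2 = 82.1022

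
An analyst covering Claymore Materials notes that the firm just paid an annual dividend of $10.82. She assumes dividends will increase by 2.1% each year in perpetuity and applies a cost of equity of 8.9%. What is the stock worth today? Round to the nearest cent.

$162.46

Gordon growth model: P₀ = D₁/(r − g). D₁ = 10.82 × (1 + 0.021) = 11.0472.
P₀ = 11.0472 / (0.089 − 0.021) = 11.0472 / 0.068 = 162.4591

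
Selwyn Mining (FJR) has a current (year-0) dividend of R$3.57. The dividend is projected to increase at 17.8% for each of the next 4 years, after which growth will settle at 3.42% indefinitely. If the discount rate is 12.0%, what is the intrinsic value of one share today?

R$68.89

Two-stage DDM. Project D₁…D_4 at 0.178, terminal growth 0.0342, discount at r = 0.12.
D_1 = 4.2055
D_2 = 4.9540
D_3 = 5.8358
D_4 = 6.8746
Terminal value at t=4: TV = D_5/(r−g) = 7.1097/(0.12−0.0342) = 82.8641
P₀ = 4.2055/(1+0.12)^1 + 4.9540/(1+0.12)^2 + 5.8358/(1+0.12)^3 + 6.8746/(1+0.12)^4 + 82.8641/(1+0.12)^4 = 68.8887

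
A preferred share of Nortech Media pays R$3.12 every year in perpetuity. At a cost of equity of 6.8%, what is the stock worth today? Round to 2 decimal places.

R$45.88

Zero-growth DDM (perpetuity): P₀ = D/r = 3.12 / 0.068 = 45.8824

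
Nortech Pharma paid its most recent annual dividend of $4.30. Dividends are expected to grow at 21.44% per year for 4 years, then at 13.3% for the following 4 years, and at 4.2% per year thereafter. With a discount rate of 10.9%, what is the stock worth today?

Three-stage DDM. Project D₁…D_8; terminal Gordon value at t=8 with g = 0.042; discount at r = 0.109.
D_1 = 5.2219
D_2 = 6.3415
D_3 = 7.7011
D_4 = 9.3522
D_5 = 10.5961
D_6 = 12.0054
D_7 = 13.6021
D_8 = 15.4112
TV_8 = 16.0584/(0.109−0.042) = 239.6779
P₀ = Σ Dₜ/(1+r)ᵗ + TV_8/(1+r)^8 = 152.5479

$152.55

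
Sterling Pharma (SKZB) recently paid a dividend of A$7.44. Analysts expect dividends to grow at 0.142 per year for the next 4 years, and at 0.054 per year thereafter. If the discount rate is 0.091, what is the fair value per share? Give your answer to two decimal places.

Two-stage DDM. Project D₁…D_4 at 0.142, terminal growth 0.054, discount at r = 0.091.
D_1 = 8.4965
D_2 = 9.7030
D_3 = 11.0808
D_4 = 12.6543
Terminal value at t=4: TV = D_5/(r−g) = 13.3376/(0.091−0.054) = 360.4759
P₀ = 8.4965/(1+0.091)^1 + 9.7030/(1+0.091)^2 + 11.0808/(1+0.091)^3 + 12.6543/(1+0.091)^4 + 360.4759/(1+0.091)^4 = 287.8395

A$287.84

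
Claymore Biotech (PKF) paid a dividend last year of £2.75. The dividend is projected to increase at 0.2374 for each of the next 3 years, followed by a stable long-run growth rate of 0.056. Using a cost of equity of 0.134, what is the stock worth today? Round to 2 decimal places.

Two-stage DDM. Project D₁…D_3 at 0.2374, terminal growth 0.056, discount at r = 0.134.
D_1 = 3.4028
D_2 = 4.2107
D_3 = 5.2103
Terminal value at t=3: TV = D_4/(r−g) = 5.5021/(0.134−0.056) = 70.5395
P₀ = 3.4028/(1+0.134)^1 + 4.2107/(1+0.134)^2 + 5.2103/(1+0.134)^3 + 70.5395/(1+0.134)^3 = 58.2199

£58.22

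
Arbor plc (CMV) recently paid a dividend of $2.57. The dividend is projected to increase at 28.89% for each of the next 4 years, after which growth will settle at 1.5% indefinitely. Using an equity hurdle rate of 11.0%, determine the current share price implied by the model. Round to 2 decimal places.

$65.06

Two-stage DDM. Project D₁…D_4 at 0.2889, terminal growth 0.015, discount at r = 0.11.
D_1 = 3.3125
D_2 = 4.2694
D_3 = 5.5029
D_4 = 7.0927
Terminal value at t=4: TV = D_5/(r−g) = 7.1991/(0.11−0.015) = 75.7796
P₀ = 3.3125/(1+0.11)^1 + 4.2694/(1+0.11)^2 + 5.5029/(1+0.11)^3 + 7.0927/(1+0.11)^4 + 75.7796/(1+0.11)^4 = 65.0636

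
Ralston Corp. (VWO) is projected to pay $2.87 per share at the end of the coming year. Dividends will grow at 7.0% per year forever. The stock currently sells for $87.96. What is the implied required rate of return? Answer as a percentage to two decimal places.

10.26%

Rearranging the constant-growth DDM: r = D₁/P₀ + g.
r = 2.8700 / 87.96 + 0.07 = 0.03263 + 0.07 = 0.10263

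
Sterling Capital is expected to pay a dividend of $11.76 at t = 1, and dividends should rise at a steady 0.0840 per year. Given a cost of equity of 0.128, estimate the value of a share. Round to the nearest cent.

$267.27

Gordon growth model: P₀ = D₁/(r − g), with D₁ = 11.76 given directly.
P₀ = 11.7600 / (0.128 − 0.084) = 11.7600 / 0.044 = 267.2727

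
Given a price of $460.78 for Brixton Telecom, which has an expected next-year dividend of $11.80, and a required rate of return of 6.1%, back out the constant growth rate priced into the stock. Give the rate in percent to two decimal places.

3.54%

From P₀ = D₁/(r − g), the implied growth is g = r − D₁/P₀.
g = 0.061 − 11.80/460.78 = 0.061 − 0.02561 = 0.03539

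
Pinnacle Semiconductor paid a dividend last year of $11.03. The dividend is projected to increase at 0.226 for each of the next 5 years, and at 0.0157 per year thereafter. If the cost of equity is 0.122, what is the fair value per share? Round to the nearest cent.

Two-stage DDM. Project D₁…D_5 at 0.226, terminal growth 0.0157, discount at r = 0.122.
D_1 = 13.5228
D_2 = 16.5789
D_3 = 20.3258
D_4 = 24.9194
D_5 = 30.5512
Terminal value at t=5: TV = D_6/(r−g) = 31.0308/(0.122−0.0157) = 291.9174
P₀ = 13.5228/(1+0.122)^1 + 16.5789/(1+0.122)^2 + 20.3258/(1+0.122)^3 + 24.9194/(1+0.122)^4 + 30.5512/(1+0.122)^5 + 291.9174/(1+0.122)^5 = 236.6886

$236.69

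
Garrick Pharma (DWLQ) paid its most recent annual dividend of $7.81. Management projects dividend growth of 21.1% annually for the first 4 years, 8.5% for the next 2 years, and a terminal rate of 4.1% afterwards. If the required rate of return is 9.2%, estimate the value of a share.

Three-stage DDM. Project D₁…D_6; terminal Gordon value at t=6 with g = 0.041; discount at r = 0.092.
D_1 = 9.4579
D_2 = 11.4535
D_3 = 13.8702
D_4 = 16.7968
D_5 = 18.2246
D_6 = 19.7737
TV_6 = 20.5844/(0.092−0.041) = 403.6153
P₀ = Σ Dₜ/(1+r)ᵗ + TV_6/(1+r)^6 = 302.1581

$302.16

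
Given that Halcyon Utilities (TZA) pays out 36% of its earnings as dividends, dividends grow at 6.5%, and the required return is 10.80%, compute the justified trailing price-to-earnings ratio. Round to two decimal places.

Justified trailing P/E = b(1+g)/(r−g) = 0.36×(1+0.065)/(0.108−0.065) = 8.9163

8.92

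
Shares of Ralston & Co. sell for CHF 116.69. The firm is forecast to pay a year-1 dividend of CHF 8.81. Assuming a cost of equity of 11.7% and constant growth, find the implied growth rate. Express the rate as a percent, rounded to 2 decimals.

From P₀ = D₁/(r − g), the implied growth is g = r − D₁/P₀.
g = 0.117 − 8.81/116.69 = 0.117 − 0.07550 = 0.04150

4.15%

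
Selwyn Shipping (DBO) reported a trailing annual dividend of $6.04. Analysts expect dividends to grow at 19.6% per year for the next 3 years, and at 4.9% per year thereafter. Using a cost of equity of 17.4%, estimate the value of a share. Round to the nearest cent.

Two-stage DDM. Project D₁…D_3 at 0.196, terminal growth 0.049, discount at r = 0.174.
D_1 = 7.2238
D_2 = 8.6397
D_3 = 10.3331
Terminal value at t=3: TV = D_4/(r−g) = 10.8394/(0.174−0.049) = 86.7153
P₀ = 7.2238/(1+0.174)^1 + 8.6397/(1+0.174)^2 + 10.3331/(1+0.174)^3 + 86.7153/(1+0.174)^3 = 72.3986

$72.40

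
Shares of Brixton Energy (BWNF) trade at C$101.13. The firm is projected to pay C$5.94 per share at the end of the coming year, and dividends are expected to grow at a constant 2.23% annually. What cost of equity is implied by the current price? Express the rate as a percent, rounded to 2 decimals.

8.10%

Rearranging the constant-growth DDM: r = D₁/P₀ + g.
r = 5.9400 / 101.13 + 0.0223 = 0.05874 + 0.0223 = 0.08104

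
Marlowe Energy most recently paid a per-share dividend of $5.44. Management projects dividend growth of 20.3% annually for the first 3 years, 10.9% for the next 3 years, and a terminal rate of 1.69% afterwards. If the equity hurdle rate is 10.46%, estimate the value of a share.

$123.11

Three-stage DDM. Project D₁…D_6; terminal Gordon value at t=6 with g = 0.0169; discount at r = 0.1046.
D_1 = 6.5443
D_2 = 7.8728
D_3 = 9.4710
D_4 = 10.5033
D_5 = 11.6482
D_6 = 12.9179
TV_6 = 13.1362/(0.1046−0.0169) = 149.7853
P₀ = Σ Dₜ/(1+r)ᵗ + TV_6/(1+r)^6 = 123.1132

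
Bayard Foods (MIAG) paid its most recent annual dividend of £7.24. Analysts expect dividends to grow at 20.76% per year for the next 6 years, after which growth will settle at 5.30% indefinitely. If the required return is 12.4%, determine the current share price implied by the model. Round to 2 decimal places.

Two-stage DDM. Project D₁…D_6 at 0.2076, terminal growth 0.053, discount at r = 0.124.
D_1 = 8.7430
D_2 = 10.5581
D_3 = 12.7499
D_4 = 15.3968
D_5 = 18.5932
D_6 = 22.4531
Terminal value at t=6: TV = D_7/(r−g) = 23.6432/(0.124−0.053) = 333.0023
P₀ = 8.7430/(1+0.124)^1 + 10.5581/(1+0.124)^2 + 12.7499/(1+0.124)^3 + 15.3968/(1+0.124)^4 + 18.5932/(1+0.124)^5 + 22.4531/(1+0.124)^6 + 333.0023/(1+0.124)^6 = 221.3980

£221.40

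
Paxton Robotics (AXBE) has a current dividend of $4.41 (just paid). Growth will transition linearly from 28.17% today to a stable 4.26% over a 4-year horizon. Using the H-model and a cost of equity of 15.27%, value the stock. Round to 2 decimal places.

$60.91

H-model: P₀ = D₀[(1+g_L) + H(g_S−g_L)]/(r−g_L), with H = 4/2 = 2.
P₀ = 4.41 × [(1+0.0426) + 2×(0.2817−0.0426)] / (0.1527−0.0426)
   = 4.41 × 1.5208 / 0.1101 = 60.9149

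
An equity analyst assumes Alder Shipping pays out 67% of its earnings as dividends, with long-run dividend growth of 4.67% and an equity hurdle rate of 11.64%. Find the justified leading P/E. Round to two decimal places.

Justified leading P/E = b/(r−g) = 0.67/(0.1164−0.0467) = 9.6126

9.61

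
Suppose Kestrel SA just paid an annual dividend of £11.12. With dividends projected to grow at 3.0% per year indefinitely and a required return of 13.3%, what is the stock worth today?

Gordon growth model: P₀ = D₁/(r − g). D₁ = 11.12 × (1 + 0.03) = 11.4536.
P₀ = 11.4536 / (0.133 − 0.03) = 11.4536 / 0.103 = 111.2000

£111.20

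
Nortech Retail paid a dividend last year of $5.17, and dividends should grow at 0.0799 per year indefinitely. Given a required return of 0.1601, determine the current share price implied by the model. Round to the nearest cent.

$69.61

Gordon growth model: P₀ = D₁/(r − g). D₁ = 5.17 × (1 + 0.0799) = 5.5831.
P₀ = 5.5831 / (0.1601 − 0.0799) = 5.5831 / 0.0802 = 69.6145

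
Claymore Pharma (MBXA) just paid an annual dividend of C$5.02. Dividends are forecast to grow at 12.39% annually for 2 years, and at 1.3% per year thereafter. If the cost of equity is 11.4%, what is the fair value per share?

C$61.42

Two-stage DDM. Project D₁…D_2 at 0.1239, terminal growth 0.013, discount at r = 0.114.
D_1 = 5.6420
D_2 = 6.3410
Terminal value at t=2: TV = D_3/(r−g) = 6.4235/(0.114−0.013) = 63.5985
P₀ = 5.6420/(1+0.114)^1 + 6.3410/(1+0.114)^2 + 63.5985/(1+0.114)^2 = 61.4222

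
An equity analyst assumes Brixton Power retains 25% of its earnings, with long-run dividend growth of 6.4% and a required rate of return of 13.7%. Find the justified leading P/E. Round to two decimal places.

10.27

Payout ratio b = 1 − 0.25 = 0.75.
Justified leading P/E = b/(r−g) = 0.75/(0.137−0.064) = 10.2740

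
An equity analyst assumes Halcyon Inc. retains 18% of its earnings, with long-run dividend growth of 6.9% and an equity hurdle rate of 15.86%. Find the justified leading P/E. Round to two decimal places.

Payout ratio b = 1 − 0.18 = 0.82.
Justified leading P/E = b/(r−g) = 0.82/(0.1586−0.069) = 9.1518

9.15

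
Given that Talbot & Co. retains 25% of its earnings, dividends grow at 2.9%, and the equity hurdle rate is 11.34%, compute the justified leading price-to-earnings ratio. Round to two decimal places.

8.89

Payout ratio b = 1 − 0.25 = 0.75.
Justified leading P/E = b/(r−g) = 0.75/(0.1134−0.029) = 8.8863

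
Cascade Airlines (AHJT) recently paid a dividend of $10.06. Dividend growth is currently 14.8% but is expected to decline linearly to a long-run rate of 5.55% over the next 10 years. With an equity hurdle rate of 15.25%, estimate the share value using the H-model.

$157.43

H-model: P₀ = D₀[(1+g_L) + H(g_S−g_L)]/(r−g_L), with H = 10/2 = 5.
P₀ = 10.06 × [(1+0.0555) + 5×(0.148−0.0555)] / (0.1525−0.0555)
   = 10.06 × 1.5180 / 0.097 = 157.4338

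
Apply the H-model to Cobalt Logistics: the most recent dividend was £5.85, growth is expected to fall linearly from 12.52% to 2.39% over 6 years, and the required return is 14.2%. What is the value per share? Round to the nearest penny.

£65.77

H-model: P₀ = D₀[(1+g_L) + H(g_S−g_L)]/(r−g_L), with H = 6/2 = 3.
P₀ = 5.85 × [(1+0.0239) + 3×(0.1252−0.0239)] / (0.142−0.0239)
   = 5.85 × 1.3278 / 0.1181 = 65.7716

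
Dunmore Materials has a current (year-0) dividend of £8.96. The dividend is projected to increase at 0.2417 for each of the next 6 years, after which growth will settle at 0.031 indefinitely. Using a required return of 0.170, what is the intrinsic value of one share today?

£161.50

Two-stage DDM. Project D₁…D_6 at 0.2417, terminal growth 0.031, discount at r = 0.17.
D_1 = 11.1256
D_2 = 13.8147
D_3 = 17.1537
D_4 = 21.2998
D_5 = 26.4479
D_6 = 32.8404
Terminal value at t=6: TV = D_7/(r−g) = 33.8584/(0.17−0.031) = 243.5858
P₀ = 11.1256/(1+0.17)^1 + 13.8147/(1+0.17)^2 + 17.1537/(1+0.17)^3 + 21.2998/(1+0.17)^4 + 26.4479/(1+0.17)^5 + 32.8404/(1+0.17)^6 + 243.5858/(1+0.17)^6 = 161.5026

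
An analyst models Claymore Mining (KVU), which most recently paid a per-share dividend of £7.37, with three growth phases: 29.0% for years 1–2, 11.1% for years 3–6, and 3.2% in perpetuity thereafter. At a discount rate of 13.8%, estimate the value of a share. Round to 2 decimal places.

Three-stage DDM. Project D₁…D_6; terminal Gordon value at t=6 with g = 0.032; discount at r = 0.138.
D_1 = 9.5073
D_2 = 12.2644
D_3 = 13.6258
D_4 = 15.1382
D_5 = 16.8186
D_6 = 18.6854
TV_6 = 19.2834/(0.138−0.032) = 181.9185
P₀ = Σ Dₜ/(1+r)ᵗ + TV_6/(1+r)^6 = 137.2690

£137.27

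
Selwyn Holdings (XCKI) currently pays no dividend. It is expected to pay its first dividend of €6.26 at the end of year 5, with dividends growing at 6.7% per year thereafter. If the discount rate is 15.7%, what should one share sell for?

Deferred-dividend DDM. At t=4 the remaining stream is a growing perpetuity with first payment D_5 = 6.26.
V_4 = D_5/(r−g) = 6.26/(0.157−0.067) = 69.5556
P₀ = V_4/(1+r)^4 = 69.5556/(1+0.157)^4 = 38.8149

€38.81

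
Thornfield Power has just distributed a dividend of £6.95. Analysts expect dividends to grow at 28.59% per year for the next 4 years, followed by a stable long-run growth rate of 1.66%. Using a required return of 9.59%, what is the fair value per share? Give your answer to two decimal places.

Two-stage DDM. Project D₁…D_4 at 0.2859, terminal growth 0.0166, discount at r = 0.0959.
D_1 = 8.9370
D_2 = 11.4921
D_3 = 14.7777
D_4 = 19.0026
Terminal value at t=4: TV = D_5/(r−g) = 19.3181/(0.0959−0.0166) = 243.6074
P₀ = 8.9370/(1+0.0959)^1 + 11.4921/(1+0.0959)^2 + 14.7777/(1+0.0959)^3 + 19.0026/(1+0.0959)^4 + 243.6074/(1+0.0959)^4 = 211.0170

£211.02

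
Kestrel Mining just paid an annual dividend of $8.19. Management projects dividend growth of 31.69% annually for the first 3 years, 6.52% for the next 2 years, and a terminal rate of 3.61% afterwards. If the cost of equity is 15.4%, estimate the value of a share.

$144.92

Three-stage DDM. Project D₁…D_5; terminal Gordon value at t=5 with g = 0.0361; discount at r = 0.154.
D_1 = 10.7854
D_2 = 14.2033
D_3 = 18.7043
D_4 = 19.9239
D_5 = 21.2229
TV_5 = 21.9890/(0.154−0.0361) = 186.5059
P₀ = Σ Dₜ/(1+r)ᵗ + TV_5/(1+r)^5 = 144.9173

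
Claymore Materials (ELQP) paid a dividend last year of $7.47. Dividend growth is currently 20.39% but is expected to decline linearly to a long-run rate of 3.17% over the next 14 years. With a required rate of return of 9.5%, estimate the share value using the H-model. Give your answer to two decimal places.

$264.00

H-model: P₀ = D₀[(1+g_L) + H(g_S−g_L)]/(r−g_L), with H = 14/2 = 7.
P₀ = 7.47 × [(1+0.0317) + 7×(0.2039−0.0317)] / (0.095−0.0317)
   = 7.47 × 2.2371 / 0.0633 = 263.9990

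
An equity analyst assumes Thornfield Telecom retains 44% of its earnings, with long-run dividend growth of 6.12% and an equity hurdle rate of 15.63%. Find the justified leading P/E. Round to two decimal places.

Payout ratio b = 1 − 0.44 = 0.56.
Justified leading P/E = b/(r−g) = 0.56/(0.1563−0.0612) = 5.8885

5.89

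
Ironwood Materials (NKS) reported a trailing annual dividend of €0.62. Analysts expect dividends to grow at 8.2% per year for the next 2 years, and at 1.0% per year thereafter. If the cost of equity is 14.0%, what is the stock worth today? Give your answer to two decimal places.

€5.49

Two-stage DDM. Project D₁…D_2 at 0.082, terminal growth 0.01, discount at r = 0.14.
D_1 = 0.6708
D_2 = 0.7258
Terminal value at t=2: TV = D_3/(r−g) = 0.7331/(0.14−0.01) = 5.6393
P₀ = 0.6708/(1+0.14)^1 + 0.7258/(1+0.14)^2 + 5.6393/(1+0.14)^2 = 5.4862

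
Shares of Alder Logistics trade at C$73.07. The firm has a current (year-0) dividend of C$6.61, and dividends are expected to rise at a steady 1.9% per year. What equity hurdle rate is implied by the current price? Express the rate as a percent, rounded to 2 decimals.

Rearranging the constant-growth DDM: r = D₁/P₀ + g.
D₁ = 6.61 × (1 + 0.019) = 6.7356.
r = 6.7356 / 73.07 + 0.019 = 0.09218 + 0.019 = 0.11118

11.12%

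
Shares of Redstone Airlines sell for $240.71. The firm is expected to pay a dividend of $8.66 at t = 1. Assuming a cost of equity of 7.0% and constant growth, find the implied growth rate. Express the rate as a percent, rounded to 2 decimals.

From P₀ = D₁/(r − g), the implied growth is g = r − D₁/P₀.
g = 0.07 − 8.66/240.71 = 0.07 − 0.03598 = 0.03402

3.40%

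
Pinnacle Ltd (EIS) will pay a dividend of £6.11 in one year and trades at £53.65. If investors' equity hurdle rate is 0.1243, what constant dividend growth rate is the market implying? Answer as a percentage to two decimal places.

1.04%

From P₀ = D₁/(r − g), the implied growth is g = r − D₁/P₀.
g = 0.1243 − 6.11/53.65 = 0.1243 − 0.11389 = 0.01041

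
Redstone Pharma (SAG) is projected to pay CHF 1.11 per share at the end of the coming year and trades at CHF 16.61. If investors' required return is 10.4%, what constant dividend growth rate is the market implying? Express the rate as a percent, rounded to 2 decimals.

3.72%

From P₀ = D₁/(r − g), the implied growth is g = r − D₁/P₀.
g = 0.104 − 1.11/16.61 = 0.104 − 0.06683 = 0.03717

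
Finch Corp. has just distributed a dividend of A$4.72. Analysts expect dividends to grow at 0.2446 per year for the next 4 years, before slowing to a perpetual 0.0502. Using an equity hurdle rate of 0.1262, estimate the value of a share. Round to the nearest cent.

Two-stage DDM. Project D₁…D_4 at 0.2446, terminal growth 0.0502, discount at r = 0.1262.
D_1 = 5.8745
D_2 = 7.3114
D_3 = 9.0998
D_4 = 11.3256
Terminal value at t=4: TV = D_5/(r−g) = 11.8941/(0.1262−0.0502) = 156.5019
P₀ = 5.8745/(1+0.1262)^1 + 7.3114/(1+0.1262)^2 + 9.0998/(1+0.1262)^3 + 11.3256/(1+0.1262)^4 + 156.5019/(1+0.1262)^4 = 121.6795

A$121.68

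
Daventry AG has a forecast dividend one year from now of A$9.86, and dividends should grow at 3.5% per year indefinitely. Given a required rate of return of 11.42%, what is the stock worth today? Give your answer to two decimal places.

A$124.49

Gordon growth model: P₀ = D₁/(r − g), with D₁ = 9.86 given directly.
P₀ = 9.8600 / (0.1142 − 0.035) = 9.8600 / 0.0792 = 124.4949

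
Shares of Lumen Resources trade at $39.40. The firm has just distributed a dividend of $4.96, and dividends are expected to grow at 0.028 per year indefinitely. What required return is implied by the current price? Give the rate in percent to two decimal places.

Rearranging the constant-growth DDM: r = D₁/P₀ + g.
D₁ = 4.96 × (1 + 0.028) = 5.0989.
r = 5.0989 / 39.40 + 0.028 = 0.12941 + 0.028 = 0.15741

15.74%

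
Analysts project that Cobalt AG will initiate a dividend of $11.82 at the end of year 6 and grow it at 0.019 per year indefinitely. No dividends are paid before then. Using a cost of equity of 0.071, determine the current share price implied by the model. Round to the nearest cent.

$161.31

Deferred-dividend DDM. At t=5 the remaining stream is a growing perpetuity with first payment D_6 = 11.82.
V_5 = D_6/(r−g) = 11.82/(0.071−0.019) = 227.3077
P₀ = V_5/(1+r)^5 = 227.3077/(1+0.071)^5 = 161.3120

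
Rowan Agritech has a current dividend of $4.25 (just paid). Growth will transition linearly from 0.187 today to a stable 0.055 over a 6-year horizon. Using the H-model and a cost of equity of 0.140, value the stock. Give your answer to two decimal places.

H-model: P₀ = D₀[(1+g_L) + H(g_S−g_L)]/(r−g_L), with H = 6/2 = 3.
P₀ = 4.25 × [(1+0.055) + 3×(0.187−0.055)] / (0.14−0.055)
   = 4.25 × 1.4510 / 0.085 = 72.5500

$72.55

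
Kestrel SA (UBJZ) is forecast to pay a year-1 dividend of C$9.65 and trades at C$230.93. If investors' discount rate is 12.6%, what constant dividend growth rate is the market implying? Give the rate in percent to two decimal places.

8.42%

From P₀ = D₁/(r − g), the implied growth is g = r − D₁/P₀.
g = 0.126 − 9.65/230.93 = 0.126 − 0.04179 = 0.08421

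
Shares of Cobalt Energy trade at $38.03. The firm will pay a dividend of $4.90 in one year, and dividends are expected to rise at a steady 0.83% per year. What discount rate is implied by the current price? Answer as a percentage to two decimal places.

13.71%

Rearranging the constant-growth DDM: r = D₁/P₀ + g.
r = 4.9000 / 38.03 + 0.0083 = 0.12885 + 0.0083 = 0.13715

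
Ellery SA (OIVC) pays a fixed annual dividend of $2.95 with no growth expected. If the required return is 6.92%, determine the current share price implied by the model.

Zero-growth DDM (perpetuity): P₀ = D/r = 2.95 / 0.0692 = 42.6301

$42.63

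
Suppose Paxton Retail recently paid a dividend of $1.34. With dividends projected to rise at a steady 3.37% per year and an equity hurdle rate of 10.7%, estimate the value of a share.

$18.90

Gordon growth model: P₀ = D₁/(r − g). D₁ = 1.34 × (1 + 0.0337) = 1.3852.
P₀ = 1.3852 / (0.107 − 0.0337) = 1.3852 / 0.0733 = 18.8971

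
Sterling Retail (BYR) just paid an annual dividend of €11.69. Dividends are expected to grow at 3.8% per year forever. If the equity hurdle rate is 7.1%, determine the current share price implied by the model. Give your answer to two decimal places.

€367.70

Gordon growth model: P₀ = D₁/(r − g). D₁ = 11.69 × (1 + 0.038) = 12.1342.
P₀ = 12.1342 / (0.071 − 0.038) = 12.1342 / 0.033 = 367.7036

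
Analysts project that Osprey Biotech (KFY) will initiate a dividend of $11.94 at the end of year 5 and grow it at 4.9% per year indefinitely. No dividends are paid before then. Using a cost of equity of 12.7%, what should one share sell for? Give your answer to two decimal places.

$94.89

Deferred-dividend DDM. At t=4 the remaining stream is a growing perpetuity with first payment D_5 = 11.94.
V_4 = D_5/(r−g) = 11.94/(0.127−0.049) = 153.0769
P₀ = V_4/(1+r)^4 = 153.0769/(1+0.127)^4 = 94.8886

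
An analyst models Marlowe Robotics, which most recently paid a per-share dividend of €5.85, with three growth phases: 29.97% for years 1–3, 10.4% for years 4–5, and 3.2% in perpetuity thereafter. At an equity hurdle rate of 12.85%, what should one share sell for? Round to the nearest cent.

€132.20

Three-stage DDM. Project D₁…D_5; terminal Gordon value at t=5 with g = 0.032; discount at r = 0.1285.
D_1 = 7.6032
D_2 = 9.8819
D_3 = 12.8436
D_4 = 14.1793
D_5 = 15.6539
TV_5 = 16.1549/(0.1285−0.032) = 167.4078
P₀ = Σ Dₜ/(1+r)ᵗ + TV_5/(1+r)^5 = 132.1973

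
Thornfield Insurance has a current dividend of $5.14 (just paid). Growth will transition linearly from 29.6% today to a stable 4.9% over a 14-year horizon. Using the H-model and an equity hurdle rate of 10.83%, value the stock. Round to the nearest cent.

H-model: P₀ = D₀[(1+g_L) + H(g_S−g_L)]/(r−g_L), with H = 14/2 = 7.
P₀ = 5.14 × [(1+0.049) + 7×(0.296−0.049)] / (0.1083−0.049)
   = 5.14 × 2.7780 / 0.0593 = 240.7912

$240.79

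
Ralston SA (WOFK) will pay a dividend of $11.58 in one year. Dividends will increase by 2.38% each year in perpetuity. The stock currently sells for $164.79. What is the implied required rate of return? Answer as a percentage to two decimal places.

Rearranging the constant-growth DDM: r = D₁/P₀ + g.
r = 11.5800 / 164.79 + 0.0238 = 0.07027 + 0.0238 = 0.09407

9.41%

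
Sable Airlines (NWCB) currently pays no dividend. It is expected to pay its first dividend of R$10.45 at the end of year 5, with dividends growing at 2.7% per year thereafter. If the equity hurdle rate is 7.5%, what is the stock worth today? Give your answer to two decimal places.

Deferred-dividend DDM. At t=4 the remaining stream is a growing perpetuity with first payment D_5 = 10.45.
V_4 = D_5/(r−g) = 10.45/(0.075−0.027) = 217.7083
P₀ = V_4/(1+r)^4 = 217.7083/(1+0.075)^4 = 163.0201

R$163.02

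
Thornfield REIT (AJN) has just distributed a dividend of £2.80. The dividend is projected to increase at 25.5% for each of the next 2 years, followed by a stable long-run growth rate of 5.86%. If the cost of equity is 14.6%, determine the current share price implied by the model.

£47.10

Two-stage DDM. Project D₁…D_2 at 0.255, terminal growth 0.0586, discount at r = 0.146.
D_1 = 3.5140
D_2 = 4.4101
Terminal value at t=2: TV = D_3/(r−g) = 4.6685/(0.146−0.0586) = 53.4153
P₀ = 3.5140/(1+0.146)^1 + 4.4101/(1+0.146)^2 + 53.4153/(1+0.146)^2 = 47.0964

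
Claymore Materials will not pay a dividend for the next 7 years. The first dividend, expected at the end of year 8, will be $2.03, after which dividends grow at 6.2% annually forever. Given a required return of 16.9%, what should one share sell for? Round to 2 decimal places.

$6.36

Deferred-dividend DDM. At t=7 the remaining stream is a growing perpetuity with first payment D_8 = 2.03.
V_7 = D_8/(r−g) = 2.03/(0.169−0.062) = 18.9720
P₀ = V_7/(1+r)^7 = 18.9720/(1+0.169)^7 = 6.3593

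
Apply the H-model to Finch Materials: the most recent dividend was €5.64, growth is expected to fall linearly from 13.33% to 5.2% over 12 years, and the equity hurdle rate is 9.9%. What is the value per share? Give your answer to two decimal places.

€184.78

H-model: P₀ = D₀[(1+g_L) + H(g_S−g_L)]/(r−g_L), with H = 12/2 = 6.
P₀ = 5.64 × [(1+0.052) + 6×(0.1333−0.052)] / (0.099−0.052)
   = 5.64 × 1.5398 / 0.047 = 184.7760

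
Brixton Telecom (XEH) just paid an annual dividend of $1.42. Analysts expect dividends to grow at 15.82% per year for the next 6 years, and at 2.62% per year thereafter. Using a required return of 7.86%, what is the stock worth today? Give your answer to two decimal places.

$53.64

Two-stage DDM. Project D₁…D_6 at 0.1582, terminal growth 0.0262, discount at r = 0.0786.
D_1 = 1.6446
D_2 = 1.9048
D_3 = 2.2062
D_4 = 2.5552
D_5 = 2.9594
D_6 = 3.4276
Terminal value at t=6: TV = D_7/(r−g) = 3.5174/(0.0786−0.0262) = 67.1259
P₀ = 1.6446/(1+0.0786)^1 + 1.9048/(1+0.0786)^2 + 2.2062/(1+0.0786)^3 + 2.5552/(1+0.0786)^4 + 2.9594/(1+0.0786)^5 + 3.4276/(1+0.0786)^6 + 67.1259/(1+0.0786)^6 = 53.6435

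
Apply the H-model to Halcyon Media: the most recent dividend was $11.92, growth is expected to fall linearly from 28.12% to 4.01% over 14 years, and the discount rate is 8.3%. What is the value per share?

H-model: P₀ = D₀[(1+g_L) + H(g_S−g_L)]/(r−g_L), with H = 14/2 = 7.
P₀ = 11.92 × [(1+0.0401) + 7×(0.2812−0.0401)] / (0.083−0.0401)
   = 11.92 × 2.7278 / 0.0429 = 757.9342

$757.93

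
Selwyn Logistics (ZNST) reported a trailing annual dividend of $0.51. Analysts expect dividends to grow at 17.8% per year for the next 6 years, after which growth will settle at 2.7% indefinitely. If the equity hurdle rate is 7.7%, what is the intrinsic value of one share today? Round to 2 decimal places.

$22.17

Two-stage DDM. Project D₁…D_6 at 0.178, terminal growth 0.027, discount at r = 0.077.
D_1 = 0.6008
D_2 = 0.7077
D_3 = 0.8337
D_4 = 0.9821
D_5 = 1.1569
D_6 = 1.3628
Terminal value at t=6: TV = D_7/(r−g) = 1.3996/(0.077−0.027) = 27.9925
P₀ = 0.6008/(1+0.077)^1 + 0.7077/(1+0.077)^2 + 0.8337/(1+0.077)^3 + 0.9821/(1+0.077)^4 + 1.1569/(1+0.077)^5 + 1.3628/(1+0.077)^6 + 27.9925/(1+0.077)^6 = 22.1739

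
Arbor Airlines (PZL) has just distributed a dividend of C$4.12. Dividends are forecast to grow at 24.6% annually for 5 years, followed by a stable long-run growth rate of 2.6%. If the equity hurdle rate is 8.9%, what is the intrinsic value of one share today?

C$162.99

Two-stage DDM. Project D₁…D_5 at 0.246, terminal growth 0.026, discount at r = 0.089.
D_1 = 5.1335
D_2 = 6.3964
D_3 = 7.9699
D_4 = 9.9305
D_5 = 12.3734
Terminal value at t=5: TV = D_6/(r−g) = 12.6951/(0.089−0.026) = 201.5089
P₀ = 5.1335/(1+0.089)^1 + 6.3964/(1+0.089)^2 + 7.9699/(1+0.089)^3 + 9.9305/(1+0.089)^4 + 12.3734/(1+0.089)^5 + 201.5089/(1+0.089)^5 = 162.9878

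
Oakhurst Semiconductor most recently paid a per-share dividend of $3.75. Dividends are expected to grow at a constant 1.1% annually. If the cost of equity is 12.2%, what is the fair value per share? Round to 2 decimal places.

$34.16

Gordon growth model: P₀ = D₁/(r − g). D₁ = 3.75 × (1 + 0.011) = 3.7912.
P₀ = 3.7912 / (0.122 − 0.011) = 3.7912 / 0.111 = 34.1554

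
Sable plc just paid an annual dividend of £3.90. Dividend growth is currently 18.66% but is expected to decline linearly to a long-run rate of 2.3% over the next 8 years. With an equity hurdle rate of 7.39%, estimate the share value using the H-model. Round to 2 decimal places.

£128.52

H-model: P₀ = D₀[(1+g_L) + H(g_S−g_L)]/(r−g_L), with H = 8/2 = 4.
P₀ = 3.90 × [(1+0.023) + 4×(0.1866−0.023)] / (0.0739−0.023)
   = 3.90 × 1.6774 / 0.0509 = 128.5238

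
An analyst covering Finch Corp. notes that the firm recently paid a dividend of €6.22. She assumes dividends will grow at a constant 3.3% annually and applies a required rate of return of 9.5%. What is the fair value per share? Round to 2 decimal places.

€103.63

Gordon growth model: P₀ = D₁/(r − g). D₁ = 6.22 × (1 + 0.033) = 6.4253.
P₀ = 6.4253 / (0.095 − 0.033) = 6.4253 / 0.062 = 103.6332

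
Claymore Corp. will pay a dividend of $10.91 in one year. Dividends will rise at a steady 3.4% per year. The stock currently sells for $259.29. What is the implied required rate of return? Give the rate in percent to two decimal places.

7.61%

Rearranging the constant-growth DDM: r = D₁/P₀ + g.
r = 10.9100 / 259.29 + 0.034 = 0.04208 + 0.034 = 0.07608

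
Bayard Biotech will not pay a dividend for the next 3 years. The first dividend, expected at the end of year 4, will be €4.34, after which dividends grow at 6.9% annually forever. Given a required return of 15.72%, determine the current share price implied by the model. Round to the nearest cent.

Deferred-dividend DDM. At t=3 the remaining stream is a growing perpetuity with first payment D_4 = 4.34.
V_3 = D_4/(r−g) = 4.34/(0.1572−0.069) = 49.2063
P₀ = V_3/(1+r)^3 = 49.2063/(1+0.1572)^3 = 31.7538

€31.75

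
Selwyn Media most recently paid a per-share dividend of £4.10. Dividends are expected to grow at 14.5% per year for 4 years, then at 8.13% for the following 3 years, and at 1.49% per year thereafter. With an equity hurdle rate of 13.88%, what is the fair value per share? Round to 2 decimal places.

£57.35

Three-stage DDM. Project D₁…D_7; terminal Gordon value at t=7 with g = 0.0149; discount at r = 0.1388.
D_1 = 4.6945
D_2 = 5.3752
D_3 = 6.1546
D_4 = 7.0470
D_5 = 7.6199
D_6 = 8.2394
D_7 = 8.9093
TV_7 = 9.0421/(0.1388−0.0149) = 72.9787
P₀ = Σ Dₜ/(1+r)ᵗ + TV_7/(1+r)^7 = 57.3481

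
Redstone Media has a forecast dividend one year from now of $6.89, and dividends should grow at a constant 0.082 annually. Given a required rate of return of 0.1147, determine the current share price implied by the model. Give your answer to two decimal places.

$210.70

Gordon growth model: P₀ = D₁/(r − g), with D₁ = 6.89 given directly.
P₀ = 6.8900 / (0.1147 − 0.082) = 6.8900 / 0.0327 = 210.7034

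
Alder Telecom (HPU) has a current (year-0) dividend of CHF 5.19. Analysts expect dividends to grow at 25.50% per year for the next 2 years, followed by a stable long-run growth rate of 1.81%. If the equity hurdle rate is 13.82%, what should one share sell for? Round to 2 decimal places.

Two-stage DDM. Project D₁…D_2 at 0.255, terminal growth 0.0181, discount at r = 0.1382.
D_1 = 6.5134
D_2 = 8.1744
Terminal value at t=2: TV = D_3/(r−g) = 8.3223/(0.1382−0.0181) = 69.2951
P₀ = 6.5134/(1+0.1382)^1 + 8.1744/(1+0.1382)^2 + 69.2951/(1+0.1382)^2 = 65.5215

CHF 65.52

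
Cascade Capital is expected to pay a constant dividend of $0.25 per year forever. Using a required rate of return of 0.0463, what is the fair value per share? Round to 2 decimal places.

Zero-growth DDM (perpetuity): P₀ = D/r = 0.25 / 0.0463 = 5.3996

$5.40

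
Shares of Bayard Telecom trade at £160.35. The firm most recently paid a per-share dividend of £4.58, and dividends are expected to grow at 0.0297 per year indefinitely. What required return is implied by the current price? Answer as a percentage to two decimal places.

Rearranging the constant-growth DDM: r = D₁/P₀ + g.
D₁ = 4.58 × (1 + 0.0297) = 4.7160.
r = 4.7160 / 160.35 + 0.0297 = 0.02941 + 0.0297 = 0.05911

5.91%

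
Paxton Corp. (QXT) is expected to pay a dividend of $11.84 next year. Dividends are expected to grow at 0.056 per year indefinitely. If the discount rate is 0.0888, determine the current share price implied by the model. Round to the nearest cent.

$360.98

Gordon growth model: P₀ = D₁/(r − g), with D₁ = 11.84 given directly.
P₀ = 11.8400 / (0.0888 − 0.056) = 11.8400 / 0.0328 = 360.9756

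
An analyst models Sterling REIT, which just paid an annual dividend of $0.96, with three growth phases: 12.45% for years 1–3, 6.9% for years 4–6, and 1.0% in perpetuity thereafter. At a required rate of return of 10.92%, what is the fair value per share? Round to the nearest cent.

Three-stage DDM. Project D₁…D_6; terminal Gordon value at t=6 with g = 0.01; discount at r = 0.1092.
D_1 = 1.0795
D_2 = 1.2139
D_3 = 1.3651
D_4 = 1.4592
D_5 = 1.5599
D_6 = 1.6676
TV_6 = 1.6842/(0.1092−0.01) = 16.9782
P₀ = Σ Dₜ/(1+r)ᵗ + TV_6/(1+r)^6 = 14.8653

$14.87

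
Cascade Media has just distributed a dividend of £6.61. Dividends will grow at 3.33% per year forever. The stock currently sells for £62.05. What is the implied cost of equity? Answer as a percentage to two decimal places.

14.34%

Rearranging the constant-growth DDM: r = D₁/P₀ + g.
D₁ = 6.61 × (1 + 0.0333) = 6.8301.
r = 6.8301 / 62.05 + 0.0333 = 0.11007 + 0.0333 = 0.14337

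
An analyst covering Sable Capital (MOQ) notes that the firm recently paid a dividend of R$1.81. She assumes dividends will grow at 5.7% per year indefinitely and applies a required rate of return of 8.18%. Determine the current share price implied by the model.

Gordon growth model: P₀ = D₁/(r − g). D₁ = 1.81 × (1 + 0.057) = 1.9132.
P₀ = 1.9132 / (0.0818 − 0.057) = 1.9132 / 0.0248 = 77.1440

R$77.14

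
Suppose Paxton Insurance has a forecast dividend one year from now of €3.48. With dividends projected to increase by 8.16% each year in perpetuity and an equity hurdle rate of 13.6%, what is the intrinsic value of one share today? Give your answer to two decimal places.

€63.97

Gordon growth model: P₀ = D₁/(r − g), with D₁ = 3.48 given directly.
P₀ = 3.4800 / (0.136 − 0.0816) = 3.4800 / 0.0544 = 63.9706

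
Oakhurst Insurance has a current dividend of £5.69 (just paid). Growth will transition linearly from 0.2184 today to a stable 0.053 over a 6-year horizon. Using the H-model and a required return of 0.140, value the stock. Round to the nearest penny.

£101.32

H-model: P₀ = D₀[(1+g_L) + H(g_S−g_L)]/(r−g_L), with H = 6/2 = 3.
P₀ = 5.69 × [(1+0.053) + 3×(0.2184−0.053)] / (0.14−0.053)
   = 5.69 × 1.5492 / 0.087 = 101.3212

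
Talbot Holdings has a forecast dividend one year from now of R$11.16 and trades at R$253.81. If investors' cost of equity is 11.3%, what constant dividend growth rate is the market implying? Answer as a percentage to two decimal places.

6.90%

From P₀ = D₁/(r − g), the implied growth is g = r − D₁/P₀.
g = 0.113 − 11.16/253.81 = 0.113 − 0.04397 = 0.06903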